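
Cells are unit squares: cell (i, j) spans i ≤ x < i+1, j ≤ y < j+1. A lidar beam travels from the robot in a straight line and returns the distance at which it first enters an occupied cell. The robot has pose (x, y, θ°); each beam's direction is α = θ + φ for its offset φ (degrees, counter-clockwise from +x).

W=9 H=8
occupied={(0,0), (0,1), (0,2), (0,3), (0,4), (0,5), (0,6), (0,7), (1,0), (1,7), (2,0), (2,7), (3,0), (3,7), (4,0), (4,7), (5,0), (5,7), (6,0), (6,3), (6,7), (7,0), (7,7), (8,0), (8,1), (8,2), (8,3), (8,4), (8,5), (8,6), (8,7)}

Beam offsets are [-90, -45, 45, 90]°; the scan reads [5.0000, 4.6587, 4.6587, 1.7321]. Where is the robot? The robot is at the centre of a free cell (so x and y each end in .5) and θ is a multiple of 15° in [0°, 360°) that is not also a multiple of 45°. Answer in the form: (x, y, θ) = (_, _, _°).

(x, y, θ) = (3.5, 5.5, 330°)

Enumerate (i+0.5, j+0.5, θ) over the 41 free cells and 16 admissible headings. For each, cast all 4 beams and compare to the given ranges.
  (3.5, 3.5, 75°): beam 1 = 4.6587 ≠ 5.0000 ✗
  (6.5, 1.5, 150°): beam 1 = 3.0000 ≠ 5.0000 ✗
  (2.5, 1.5, 60°): beam 1 = 1.0000 ≠ 5.0000 ✗
  (1.5, 2.5, 120°): beam 1 = 7.5056 ≠ 5.0000 ✗
  …
  (3.5, 5.5, 330°): r_1=5.0000, r_2=4.6587, r_3=4.6587, r_4=1.7321 — all match ✓
Unique over the lattice → pose = (3.5, 5.5, 330°).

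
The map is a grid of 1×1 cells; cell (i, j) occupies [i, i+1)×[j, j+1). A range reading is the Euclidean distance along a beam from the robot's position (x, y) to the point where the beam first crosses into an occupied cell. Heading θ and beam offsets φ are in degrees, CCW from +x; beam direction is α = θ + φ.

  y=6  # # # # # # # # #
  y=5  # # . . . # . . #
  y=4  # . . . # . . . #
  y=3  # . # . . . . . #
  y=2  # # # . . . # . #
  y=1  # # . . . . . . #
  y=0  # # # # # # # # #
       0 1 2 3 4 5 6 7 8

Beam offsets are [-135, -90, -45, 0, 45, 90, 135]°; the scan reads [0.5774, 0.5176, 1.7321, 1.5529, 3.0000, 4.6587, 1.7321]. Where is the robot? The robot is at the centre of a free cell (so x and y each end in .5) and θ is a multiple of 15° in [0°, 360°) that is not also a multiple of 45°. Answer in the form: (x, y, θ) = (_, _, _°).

Candidates: 27 free-cell centres × 16 headings = 432 poses. Raycast each; keep the one whose scan matches to 4 dp.
  (2.5, 4.5, 120°): beam 1 = 1.5529 ≠ 0.5774 ✗
  (5.5, 1.5, 30°): beam 1 = 0.5176 ≠ 0.5774 ✗
  (6.5, 1.5, 210°): beam 1 = 0.5176 ≠ 0.5774 ✗
  (4.5, 3.5, 15°): beam 1 = 2.8868 ≠ 0.5774 ✗
  …
  (3.5, 2.5, 285°): r_1=0.5774, r_2=0.5176, r_3=1.7321, r_4=1.5529, r_5=3.0000, r_6=4.6587, r_7=1.7321 — all match ✓
Unique over the lattice → pose = (3.5, 2.5, 285°).

(x, y, θ) = (3.5, 2.5, 285°)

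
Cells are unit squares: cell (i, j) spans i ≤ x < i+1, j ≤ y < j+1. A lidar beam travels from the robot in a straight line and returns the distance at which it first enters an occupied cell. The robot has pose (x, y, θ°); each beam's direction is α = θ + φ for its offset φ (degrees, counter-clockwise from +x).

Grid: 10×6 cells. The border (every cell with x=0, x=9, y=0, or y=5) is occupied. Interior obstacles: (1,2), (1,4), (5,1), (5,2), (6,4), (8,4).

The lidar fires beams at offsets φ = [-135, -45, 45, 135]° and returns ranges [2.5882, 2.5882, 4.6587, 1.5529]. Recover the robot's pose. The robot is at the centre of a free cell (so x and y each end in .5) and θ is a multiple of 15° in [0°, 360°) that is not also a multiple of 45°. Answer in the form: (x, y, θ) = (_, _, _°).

(x, y, θ) = (4.5, 3.5, 300°)

The pose lattice has 26·16 = 416 candidates. Test each by forward raycasting.
  (1.5, 1.5, 195°): beam 1 = 0.5774 ≠ 2.5882 ✗
  (6.5, 3.5, 345°): beam 1 = 1.0000 ≠ 2.5882 ✗
  (7.5, 1.5, 165°): beam 1 = 1.7321 ≠ 2.5882 ✗
  …
  (4.5, 3.5, 300°): r_1=2.5882, r_2=2.5882, r_3=4.6587, r_4=1.5529 — all match ✓
No second candidate reproduces the full scan.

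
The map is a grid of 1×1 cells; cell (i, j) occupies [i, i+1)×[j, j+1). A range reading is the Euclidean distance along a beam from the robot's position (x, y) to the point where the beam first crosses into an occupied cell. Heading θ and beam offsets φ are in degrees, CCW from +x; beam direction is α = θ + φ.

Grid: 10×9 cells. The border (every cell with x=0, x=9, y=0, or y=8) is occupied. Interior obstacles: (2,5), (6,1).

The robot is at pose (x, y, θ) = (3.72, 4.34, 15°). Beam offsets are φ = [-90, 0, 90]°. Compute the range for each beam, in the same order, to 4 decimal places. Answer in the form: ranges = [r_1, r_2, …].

beam 1: φ=-90°, α=285°
  direction (0.2588, -0.9659); cell (3,4); t to first gridline: x 1.0818, y 0.3520 (then +3.8637 / +1.0353)
    (3,3) via y @ 0.3520
    (4,3) via x @ 1.0818
    (4,2) via y @ 1.3873
    (4,1) via y @ 2.4225
    (4,0) via y @ 3.4578  # hit
  → r_1 = 3.4578
beam 2: φ=0°, α=15°
  direction (0.9659, 0.2588); cell (3,4); t to first gridline: x 0.2899, y 2.5500 (then +1.0353 / +3.8637)
    (4,4) via x @ 0.2899
    (5,4) via x @ 1.3252
    (6,4) via x @ 2.3604
    (6,5) via y @ 2.5500
    (7,5) via x @ 3.3957
    (8,5) via x @ 4.4310
    (9,5) via x @ 5.4663  # hit
  → r_2 = 5.4663
beam 3: φ=90°, α=105°
  direction (-0.2588, 0.9659); cell (3,4); t to first gridline: x 2.7819, y 0.6833 (then +3.8637 / +1.0353)
    (3,5) via y @ 0.6833
    (3,6) via y @ 1.7186
    (3,7) via y @ 2.7538
    (2,7) via x @ 2.7819
    (2,8) via y @ 3.7891  # hit
  → r_3 = 3.7891

ranges = [3.4578, 5.4663, 3.7891]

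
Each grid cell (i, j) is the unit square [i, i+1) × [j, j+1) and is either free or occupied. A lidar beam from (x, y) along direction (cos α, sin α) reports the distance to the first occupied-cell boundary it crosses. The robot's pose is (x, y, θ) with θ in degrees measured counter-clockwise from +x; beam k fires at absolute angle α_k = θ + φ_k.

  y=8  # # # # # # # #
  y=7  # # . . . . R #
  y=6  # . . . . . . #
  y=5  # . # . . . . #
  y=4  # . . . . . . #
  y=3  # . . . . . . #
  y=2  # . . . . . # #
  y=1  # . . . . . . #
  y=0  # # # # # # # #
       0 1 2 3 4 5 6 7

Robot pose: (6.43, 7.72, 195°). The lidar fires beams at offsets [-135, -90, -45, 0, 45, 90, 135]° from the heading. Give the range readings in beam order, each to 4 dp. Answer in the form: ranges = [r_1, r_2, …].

ranges = [0.3233, 0.2899, 0.5600, 5.6215, 7.7596, 2.2023, 0.6582]

beam 1: φ=-135°, α=60°
  cosα=0.5000 sinα=0.8660 | (6,7) | tMaxX 1.1400 tMaxY 0.3233 | tΔX 2.0000 tΔY 1.1547
    t=0.3233 [y] (6,8) — stop
  → r_1 = 0.3233
beam 2: φ=-90°, α=105°
  cosα=-0.2588 sinα=0.9659 | (6,7) | tMaxX 1.6614 tMaxY 0.2899 | tΔX 3.8637 tΔY 1.0353
    t=0.2899 [y] (6,8) — stop
  → r_2 = 0.2899
beam 3: φ=-45°, α=150°
  cosα=-0.8660 sinα=0.5000 | (6,7) | tMaxX 0.4965 tMaxY 0.5600 | tΔX 1.1547 tΔY 2.0000
    t=0.4965 [x] (5,7)
    t=0.5600 [y] (5,8) — stop
  → r_3 = 0.5600
beam 4: φ=0°, α=195°
  cosα=-0.9659 sinα=-0.2588 | (6,7) | tMaxX 0.4452 tMaxY 2.7819 | tΔX 1.0353 tΔY 3.8637
    t=0.4452 [x] (5,7)
    t=1.4804 [x] (4,7)
    t=2.5157 [x] (3,7)
    t=2.7819 [y] (3,6)
    t=3.5510 [x] (2,6)
    t=4.5863 [x] (1,6)
    t=5.6215 [x] (0,6) — stop
  → r_4 = 5.6215
beam 5: φ=45°, α=240°
  cosα=-0.5000 sinα=-0.8660 | (6,7) | tMaxX 0.8600 tMaxY 0.8314 | tΔX 2.0000 tΔY 1.1547
    t=0.8314 [y] (6,6)
    t=0.8600 [x] (5,6)
    t=1.9861 [y] (5,5)
    t=2.8600 [x] (4,5)
    t=3.1408 [y] (4,4)
    t=4.2955 [y] (4,3)
    t=4.8600 [x] (3,3)
    t=5.4502 [y] (3,2)
    t=6.6049 [y] (3,1)
    t=6.8600 [x] (2,1)
    t=7.7596 [y] (2,0) — stop
  → r_5 = 7.7596
beam 6: φ=90°, α=285°
  cosα=0.2588 sinα=-0.9659 | (6,7) | tMaxX 2.2023 tMaxY 0.7454 | tΔX 3.8637 tΔY 1.0353
    t=0.7454 [y] (6,6)
    t=1.7807 [y] (6,5)
    t=2.2023 [x] (7,5) — stop
  → r_6 = 2.2023
beam 7: φ=135°, α=330°
  cosα=0.8660 sinα=-0.5000 | (6,7) | tMaxX 0.6582 tMaxY 1.4400 | tΔX 1.1547 tΔY 2.0000
    t=0.6582 [x] (7,7) — stop
  → r_7 = 0.6582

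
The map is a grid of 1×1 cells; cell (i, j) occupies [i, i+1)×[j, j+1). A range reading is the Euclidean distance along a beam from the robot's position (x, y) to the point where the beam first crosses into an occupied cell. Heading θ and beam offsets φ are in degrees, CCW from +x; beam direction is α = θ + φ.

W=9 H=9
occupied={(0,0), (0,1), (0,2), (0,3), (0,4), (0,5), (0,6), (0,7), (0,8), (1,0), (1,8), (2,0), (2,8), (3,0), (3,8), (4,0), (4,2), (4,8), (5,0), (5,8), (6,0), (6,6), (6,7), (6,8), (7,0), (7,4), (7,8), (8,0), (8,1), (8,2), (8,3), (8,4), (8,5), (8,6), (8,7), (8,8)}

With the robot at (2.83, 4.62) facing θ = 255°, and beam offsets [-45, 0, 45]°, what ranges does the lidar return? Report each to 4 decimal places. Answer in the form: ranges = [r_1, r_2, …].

beam 1: φ=-45°, α=210°
  direction (-0.8660, -0.5000); cell (2,4); t to first gridline: x 0.9584, y 1.2400 (then +1.1547 / +2.0000)
    (1,4) via x @ 0.9584
    (1,3) via y @ 1.2400
    (0,3) via x @ 2.1131  # hit
  → r_1 = 2.1131
beam 2: φ=0°, α=255°
  direction (-0.2588, -0.9659); cell (2,4); t to first gridline: x 3.2069, y 0.6419 (then +3.8637 / +1.0353)
    (2,3) via y @ 0.6419
    (2,2) via y @ 1.6771
    (2,1) via y @ 2.7124
    (1,1) via x @ 3.2069
    (1,0) via y @ 3.7477  # hit
  → r_2 = 3.7477
beam 3: φ=45°, α=300°
  direction (0.5000, -0.8660); cell (2,4); t to first gridline: x 0.3400, y 0.7159 (then +2.0000 / +1.1547)
    (3,4) via x @ 0.3400
    (3,3) via y @ 0.7159
    (3,2) via y @ 1.8706
    (4,2) via x @ 2.3400  # hit
  → r_3 = 2.3400

ranges = [2.1131, 3.7477, 2.3400]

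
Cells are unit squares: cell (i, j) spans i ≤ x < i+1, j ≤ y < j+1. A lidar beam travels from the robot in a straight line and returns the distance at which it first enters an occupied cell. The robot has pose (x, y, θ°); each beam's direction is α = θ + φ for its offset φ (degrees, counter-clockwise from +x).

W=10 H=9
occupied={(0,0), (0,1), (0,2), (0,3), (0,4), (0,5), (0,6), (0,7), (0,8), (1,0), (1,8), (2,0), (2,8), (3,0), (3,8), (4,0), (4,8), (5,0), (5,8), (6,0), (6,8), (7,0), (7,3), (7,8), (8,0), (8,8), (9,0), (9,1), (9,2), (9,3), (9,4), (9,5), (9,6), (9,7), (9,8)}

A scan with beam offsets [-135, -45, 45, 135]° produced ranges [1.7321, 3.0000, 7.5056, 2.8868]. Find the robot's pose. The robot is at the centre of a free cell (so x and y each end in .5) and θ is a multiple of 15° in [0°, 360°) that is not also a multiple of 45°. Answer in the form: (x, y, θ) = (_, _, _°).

(x, y, θ) = (2.5, 5.5, 285°)

The pose lattice has 55·16 = 880 candidates. Test each by forward raycasting.
  (2.5, 6.5, 285°): beam 3 = 5.1962 ≠ 7.5056 ✗
  (1.5, 6.5, 60°): beam 1 = 5.6940 ≠ 1.7321 ✗
  (2.5, 3.5, 15°): beam 1 = 2.8868 ≠ 1.7321 ✗
  …
  (2.5, 5.5, 285°): r_1=1.7321, r_2=3.0000, r_3=7.5056, r_4=2.8868 — all match ✓
Only this pose fits every beam.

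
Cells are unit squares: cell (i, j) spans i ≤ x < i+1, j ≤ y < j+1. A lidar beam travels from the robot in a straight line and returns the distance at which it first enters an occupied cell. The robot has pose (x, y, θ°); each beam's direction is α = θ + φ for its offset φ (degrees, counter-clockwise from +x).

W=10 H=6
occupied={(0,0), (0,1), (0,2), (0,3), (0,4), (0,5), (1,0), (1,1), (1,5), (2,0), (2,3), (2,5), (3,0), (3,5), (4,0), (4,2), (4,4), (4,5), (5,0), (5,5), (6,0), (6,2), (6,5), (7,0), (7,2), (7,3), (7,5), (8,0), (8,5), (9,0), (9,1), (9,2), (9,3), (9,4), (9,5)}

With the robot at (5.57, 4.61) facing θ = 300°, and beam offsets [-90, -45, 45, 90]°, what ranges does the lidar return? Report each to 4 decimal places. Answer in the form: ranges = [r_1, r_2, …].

beam 1: φ=-90°, α=210°
  dir = (cos 210°, sin 210°) = (-0.8660, -0.5000); from cell (5,4)
  next x-line at t=0.6582, next y-line at t=1.2200; Δt_x=1.1547, Δt_y=2.0000
    x: enter (4,4) at t=0.6582 ← occupied
  → r_1 = 0.6582
beam 2: φ=-45°, α=255°
  dir = (cos 255°, sin 255°) = (-0.2588, -0.9659); from cell (5,4)
  next x-line at t=2.2023, next y-line at t=0.6315; Δt_x=3.8637, Δt_y=1.0353
    y: enter (5,3) at t=0.6315
    y: enter (5,2) at t=1.6668
    x: enter (4,2) at t=2.2023 ← occupied
  → r_2 = 2.2023
beam 3: φ=45°, α=345°
  dir = (cos 345°, sin 345°) = (0.9659, -0.2588); from cell (5,4)
  next x-line at t=0.4452, next y-line at t=2.3569; Δt_x=1.0353, Δt_y=3.8637
    x: enter (6,4) at t=0.4452
    x: enter (7,4) at t=1.4804
    y: enter (7,3) at t=2.3569 ← occupied
  → r_3 = 2.3569
beam 4: φ=90°, α=30°
  dir = (cos 30°, sin 30°) = (0.8660, 0.5000); from cell (5,4)
  next x-line at t=0.4965, next y-line at t=0.7800; Δt_x=1.1547, Δt_y=2.0000
    x: enter (6,4) at t=0.4965
    y: enter (6,5) at t=0.7800 ← occupied
  → r_4 = 0.7800

ranges = [0.6582, 2.2023, 2.3569, 0.7800]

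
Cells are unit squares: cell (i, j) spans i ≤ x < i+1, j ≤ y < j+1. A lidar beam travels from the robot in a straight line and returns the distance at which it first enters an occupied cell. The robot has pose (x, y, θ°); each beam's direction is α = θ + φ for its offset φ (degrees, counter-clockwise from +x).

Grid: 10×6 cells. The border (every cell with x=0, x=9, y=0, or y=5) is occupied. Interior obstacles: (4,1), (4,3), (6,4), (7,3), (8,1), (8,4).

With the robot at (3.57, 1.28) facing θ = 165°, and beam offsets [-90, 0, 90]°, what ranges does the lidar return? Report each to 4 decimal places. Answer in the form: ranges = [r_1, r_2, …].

ranges = [1.7807, 2.6607, 0.2899]

beam 1: φ=-90°, α=75°
  d=(0.2588,0.9659)  start (3,1)  tX=1.6614 tY=0.7454  stride 1/|dx|=3.8637 1/|dy|=1.0353
    cross y-line → (3,2), t=0.7454
    cross x-line → (4,2), t=1.6614
    cross y-line → (4,3), t=1.7807 (wall)
  → r_1 = 1.7807
beam 2: φ=0°, α=165°
  d=(-0.9659,0.2588)  start (3,1)  tX=0.5901 tY=2.7819  stride 1/|dx|=1.0353 1/|dy|=3.8637
    cross x-line → (2,1), t=0.5901
    cross x-line → (1,1), t=1.6254
    cross x-line → (0,1), t=2.6607 (wall)
  → r_2 = 2.6607
beam 3: φ=90°, α=255°
  d=(-0.2588,-0.9659)  start (3,1)  tX=2.2023 tY=0.2899  stride 1/|dx|=3.8637 1/|dy|=1.0353
    cross y-line → (3,0), t=0.2899 (wall)
  → r_3 = 0.2899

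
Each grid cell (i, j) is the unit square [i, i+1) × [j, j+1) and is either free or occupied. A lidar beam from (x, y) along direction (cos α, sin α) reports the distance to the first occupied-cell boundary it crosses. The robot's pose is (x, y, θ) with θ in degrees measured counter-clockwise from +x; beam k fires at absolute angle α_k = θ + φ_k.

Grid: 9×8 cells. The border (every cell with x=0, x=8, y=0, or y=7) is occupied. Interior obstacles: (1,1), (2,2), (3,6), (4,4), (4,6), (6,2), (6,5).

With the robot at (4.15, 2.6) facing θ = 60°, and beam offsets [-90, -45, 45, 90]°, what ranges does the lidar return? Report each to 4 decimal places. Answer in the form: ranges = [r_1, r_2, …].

ranges = [3.2000, 3.9858, 3.5199, 3.6373]

beam 1: φ=-90°, α=330°
  dir = (cos 330°, sin 330°) = (0.8660, -0.5000); from cell (4,2)
  next x-line at t=0.9815, next y-line at t=1.2000; Δt_x=1.1547, Δt_y=2.0000
    x: enter (5,2) at t=0.9815
    y: enter (5,1) at t=1.2000
    x: enter (6,1) at t=2.1362
    y: enter (6,0) at t=3.2000 ← occupied
  → r_1 = 3.2000
beam 2: φ=-45°, α=15°
  dir = (cos 15°, sin 15°) = (0.9659, 0.2588); from cell (4,2)
  next x-line at t=0.8800, next y-line at t=1.5455; Δt_x=1.0353, Δt_y=3.8637
    x: enter (5,2) at t=0.8800
    y: enter (5,3) at t=1.5455
    x: enter (6,3) at t=1.9153
    x: enter (7,3) at t=2.9505
    x: enter (8,3) at t=3.9858 ← occupied
  → r_2 = 3.9858
beam 3: φ=45°, α=105°
  dir = (cos 105°, sin 105°) = (-0.2588, 0.9659); from cell (4,2)
  next x-line at t=0.5796, next y-line at t=0.4141; Δt_x=3.8637, Δt_y=1.0353
    y: enter (4,3) at t=0.4141
    x: enter (3,3) at t=0.5796
    y: enter (3,4) at t=1.4494
    y: enter (3,5) at t=2.4847
    y: enter (3,6) at t=3.5199 ← occupied
  → r_3 = 3.5199
beam 4: φ=90°, α=150°
  dir = (cos 150°, sin 150°) = (-0.8660, 0.5000); from cell (4,2)
  next x-line at t=0.1732, next y-line at t=0.8000; Δt_x=1.1547, Δt_y=2.0000
    x: enter (3,2) at t=0.1732
    y: enter (3,3) at t=0.8000
    x: enter (2,3) at t=1.3279
    x: enter (1,3) at t=2.4826
    y: enter (1,4) at t=2.8000
    x: enter (0,4) at t=3.6373 ← occupied
  → r_4 = 3.6373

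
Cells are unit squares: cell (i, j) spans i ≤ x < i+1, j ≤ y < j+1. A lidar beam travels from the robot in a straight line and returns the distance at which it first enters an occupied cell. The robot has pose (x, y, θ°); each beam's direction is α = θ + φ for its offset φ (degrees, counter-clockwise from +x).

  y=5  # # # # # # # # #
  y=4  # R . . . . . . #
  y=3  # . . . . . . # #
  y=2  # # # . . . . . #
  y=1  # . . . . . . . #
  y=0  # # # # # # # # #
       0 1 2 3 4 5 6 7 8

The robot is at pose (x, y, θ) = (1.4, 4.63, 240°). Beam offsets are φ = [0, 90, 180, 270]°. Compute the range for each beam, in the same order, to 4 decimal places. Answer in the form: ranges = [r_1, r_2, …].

beam 1: φ=0°, α=240°
  direction (-0.5000, -0.8660); cell (1,4); t to first gridline: x 0.8000, y 0.7275 (then +2.0000 / +1.1547)
    (1,3) via y @ 0.7275
    (0,3) via x @ 0.8000  # hit
  → r_1 = 0.8000
beam 2: φ=90°, α=330°
  direction (0.8660, -0.5000); cell (1,4); t to first gridline: x 0.6928, y 1.2600 (then +1.1547 / +2.0000)
    (2,4) via x @ 0.6928
    (2,3) via y @ 1.2600
    (3,3) via x @ 1.8475
    (4,3) via x @ 3.0022
    (4,2) via y @ 3.2600
    (5,2) via x @ 4.1569
    (5,1) via y @ 5.2600
    (6,1) via x @ 5.3116
    (7,1) via x @ 6.4663
    (7,0) via y @ 7.2600  # hit
  → r_2 = 7.2600
beam 3: φ=180°, α=60°
  direction (0.5000, 0.8660); cell (1,4); t to first gridline: x 1.2000, y 0.4272 (then +2.0000 / +1.1547)
    (1,5) via y @ 0.4272  # hit
  → r_3 = 0.4272
beam 4: φ=270°, α=150°
  direction (-0.8660, 0.5000); cell (1,4); t to first gridline: x 0.4619, y 0.7400 (then +1.1547 / +2.0000)
    (0,4) via x @ 0.4619  # hit
  → r_4 = 0.4619

ranges = [0.8000, 7.2600, 0.4272, 0.4619]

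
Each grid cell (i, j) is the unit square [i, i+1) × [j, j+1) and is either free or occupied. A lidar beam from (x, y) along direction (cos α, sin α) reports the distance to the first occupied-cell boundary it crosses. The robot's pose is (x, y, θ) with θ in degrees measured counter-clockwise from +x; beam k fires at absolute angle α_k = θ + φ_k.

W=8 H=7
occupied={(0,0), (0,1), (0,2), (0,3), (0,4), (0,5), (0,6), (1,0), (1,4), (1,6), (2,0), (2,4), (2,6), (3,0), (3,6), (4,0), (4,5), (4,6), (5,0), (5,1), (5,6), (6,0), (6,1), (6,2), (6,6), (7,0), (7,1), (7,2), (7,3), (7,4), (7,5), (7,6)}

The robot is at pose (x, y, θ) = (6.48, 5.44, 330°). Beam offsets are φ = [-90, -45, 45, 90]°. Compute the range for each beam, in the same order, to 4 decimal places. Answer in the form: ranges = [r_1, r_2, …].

beam 1: φ=-90°, α=240°
  cosα=-0.5000 sinα=-0.8660 | (6,5) | tMaxX 0.9600 tMaxY 0.5081 | tΔX 2.0000 tΔY 1.1547
    t=0.5081 [y] (6,4)
    t=0.9600 [x] (5,4)
    t=1.6628 [y] (5,3)
    t=2.8175 [y] (5,2)
    t=2.9600 [x] (4,2)
    t=3.9722 [y] (4,1)
    t=4.9600 [x] (3,1)
    t=5.1269 [y] (3,0) — stop
  → r_1 = 5.1269
beam 2: φ=-45°, α=285°
  cosα=0.2588 sinα=-0.9659 | (6,5) | tMaxX 2.0091 tMaxY 0.4555 | tΔX 3.8637 tΔY 1.0353
    t=0.4555 [y] (6,4)
    t=1.4908 [y] (6,3)
    t=2.0091 [x] (7,3) — stop
  → r_2 = 2.0091
beam 3: φ=45°, α=15°
  cosα=0.9659 sinα=0.2588 | (6,5) | tMaxX 0.5383 tMaxY 2.1637 | tΔX 1.0353 tΔY 3.8637
    t=0.5383 [x] (7,5) — stop
  → r_3 = 0.5383
beam 4: φ=90°, α=60°
  cosα=0.5000 sinα=0.8660 | (6,5) | tMaxX 1.0400 tMaxY 0.6466 | tΔX 2.0000 tΔY 1.1547
    t=0.6466 [y] (6,6) — stop
  → r_4 = 0.6466

ranges = [5.1269, 2.0091, 0.5383, 0.6466]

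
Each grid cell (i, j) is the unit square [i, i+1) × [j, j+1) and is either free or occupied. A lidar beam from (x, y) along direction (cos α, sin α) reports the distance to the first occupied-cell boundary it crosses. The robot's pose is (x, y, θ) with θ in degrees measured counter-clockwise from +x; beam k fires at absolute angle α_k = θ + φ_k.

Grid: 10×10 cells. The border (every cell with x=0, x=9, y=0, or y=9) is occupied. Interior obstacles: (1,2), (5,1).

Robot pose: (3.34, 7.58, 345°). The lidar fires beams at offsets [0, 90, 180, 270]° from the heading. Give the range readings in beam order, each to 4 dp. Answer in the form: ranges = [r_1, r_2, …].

ranges = [5.8597, 1.4701, 2.4225, 5.1774]

beam 1: φ=0°, α=345°
  cosα=0.9659 sinα=-0.2588 | (3,7) | tMaxX 0.6833 tMaxY 2.2409 | tΔX 1.0353 tΔY 3.8637
    t=0.6833 [x] (4,7)
    t=1.7186 [x] (5,7)
    t=2.2409 [y] (5,6)
    t=2.7538 [x] (6,6)
    t=3.7891 [x] (7,6)
    t=4.8244 [x] (8,6)
    t=5.8597 [x] (9,6) — stop
  → r_1 = 5.8597
beam 2: φ=90°, α=75°
  cosα=0.2588 sinα=0.9659 | (3,7) | tMaxX 2.5500 tMaxY 0.4348 | tΔX 3.8637 tΔY 1.0353
    t=0.4348 [y] (3,8)
    t=1.4701 [y] (3,9) — stop
  → r_2 = 1.4701
beam 3: φ=180°, α=165°
  cosα=-0.9659 sinα=0.2588 | (3,7) | tMaxX 0.3520 tMaxY 1.6228 | tΔX 1.0353 tΔY 3.8637
    t=0.3520 [x] (2,7)
    t=1.3873 [x] (1,7)
    t=1.6228 [y] (1,8)
    t=2.4225 [x] (0,8) — stop
  → r_3 = 2.4225
beam 4: φ=270°, α=255°
  cosα=-0.2588 sinα=-0.9659 | (3,7) | tMaxX 1.3137 tMaxY 0.6005 | tΔX 3.8637 tΔY 1.0353
    t=0.6005 [y] (3,6)
    t=1.3137 [x] (2,6)
    t=1.6357 [y] (2,5)
    t=2.6710 [y] (2,4)
    t=3.7063 [y] (2,3)
    t=4.7416 [y] (2,2)
    t=5.1774 [x] (1,2) — stop
  → r_4 = 5.1774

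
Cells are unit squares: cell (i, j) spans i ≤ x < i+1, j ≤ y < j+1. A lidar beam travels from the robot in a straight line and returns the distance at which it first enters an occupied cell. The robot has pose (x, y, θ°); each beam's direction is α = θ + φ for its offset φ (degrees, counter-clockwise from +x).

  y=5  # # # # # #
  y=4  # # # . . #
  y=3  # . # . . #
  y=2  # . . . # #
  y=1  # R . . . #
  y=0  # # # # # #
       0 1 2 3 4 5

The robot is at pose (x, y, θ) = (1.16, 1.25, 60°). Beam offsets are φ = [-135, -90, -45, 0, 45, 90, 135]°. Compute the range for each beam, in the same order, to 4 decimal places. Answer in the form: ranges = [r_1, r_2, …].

beam 1: φ=-135°, α=285°
  direction (0.2588, -0.9659); cell (1,1); t to first gridline: x 3.2455, y 0.2588 (then +3.8637 / +1.0353)
    (1,0) via y @ 0.2588  # hit
  → r_1 = 0.2588
beam 2: φ=-90°, α=330°
  direction (0.8660, -0.5000); cell (1,1); t to first gridline: x 0.9699, y 0.5000 (then +1.1547 / +2.0000)
    (1,0) via y @ 0.5000  # hit
  → r_2 = 0.5000
beam 3: φ=-45°, α=15°
  direction (0.9659, 0.2588); cell (1,1); t to first gridline: x 0.8696, y 2.8978 (then +1.0353 / +3.8637)
    (2,1) via x @ 0.8696
    (3,1) via x @ 1.9049
    (3,2) via y @ 2.8978
    (4,2) via x @ 2.9402  # hit
  → r_3 = 2.9402
beam 4: φ=0°, α=60°
  direction (0.5000, 0.8660); cell (1,1); t to first gridline: x 1.6800, y 0.8660 (then +2.0000 / +1.1547)
    (1,2) via y @ 0.8660
    (2,2) via x @ 1.6800
    (2,3) via y @ 2.0207  # hit
  → r_4 = 2.0207
beam 5: φ=45°, α=105°
  direction (-0.2588, 0.9659); cell (1,1); t to first gridline: x 0.6182, y 0.7765 (then +3.8637 / +1.0353)
    (0,1) via x @ 0.6182  # hit
  → r_5 = 0.6182
beam 6: φ=90°, α=150°
  direction (-0.8660, 0.5000); cell (1,1); t to first gridline: x 0.1848, y 1.5000 (then +1.1547 / +2.0000)
    (0,1) via x @ 0.1848  # hit
  → r_6 = 0.1848
beam 7: φ=135°, α=195°
  direction (-0.9659, -0.2588); cell (1,1); t to first gridline: x 0.1656, y 0.9659 (then +1.0353 / +3.8637)
    (0,1) via x @ 0.1656  # hit
  → r_7 = 0.1656

ranges = [0.2588, 0.5000, 2.9402, 2.0207, 0.6182, 0.1848, 0.1656]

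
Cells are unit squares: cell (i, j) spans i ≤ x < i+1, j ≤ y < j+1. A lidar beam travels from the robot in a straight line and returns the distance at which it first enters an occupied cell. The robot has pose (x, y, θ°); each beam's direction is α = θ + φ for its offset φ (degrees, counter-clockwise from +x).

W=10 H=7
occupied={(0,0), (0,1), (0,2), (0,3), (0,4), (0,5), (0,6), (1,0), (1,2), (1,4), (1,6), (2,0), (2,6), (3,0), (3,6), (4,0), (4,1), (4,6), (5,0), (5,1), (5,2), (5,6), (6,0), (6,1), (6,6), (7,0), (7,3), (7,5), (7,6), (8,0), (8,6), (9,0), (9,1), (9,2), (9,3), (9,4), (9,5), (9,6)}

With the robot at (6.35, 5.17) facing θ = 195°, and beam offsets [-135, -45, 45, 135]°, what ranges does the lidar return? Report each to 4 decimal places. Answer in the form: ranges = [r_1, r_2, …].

ranges = [0.9584, 1.6600, 2.5057, 3.0600]

beam 1: φ=-135°, α=60°
  dir = (cos 60°, sin 60°) = (0.5000, 0.8660); from cell (6,5)
  next x-line at t=1.3000, next y-line at t=0.9584; Δt_x=2.0000, Δt_y=1.1547
    y: enter (6,6) at t=0.9584 ← occupied
  → r_1 = 0.9584
beam 2: φ=-45°, α=150°
  dir = (cos 150°, sin 150°) = (-0.8660, 0.5000); from cell (6,5)
  next x-line at t=0.4041, next y-line at t=1.6600; Δt_x=1.1547, Δt_y=2.0000
    x: enter (5,5) at t=0.4041
    x: enter (4,5) at t=1.5588
    y: enter (4,6) at t=1.6600 ← occupied
  → r_2 = 1.6600
beam 3: φ=45°, α=240°
  dir = (cos 240°, sin 240°) = (-0.5000, -0.8660); from cell (6,5)
  next x-line at t=0.7000, next y-line at t=0.1963; Δt_x=2.0000, Δt_y=1.1547
    y: enter (6,4) at t=0.1963
    x: enter (5,4) at t=0.7000
    y: enter (5,3) at t=1.3510
    y: enter (5,2) at t=2.5057 ← occupied
  → r_3 = 2.5057
beam 4: φ=135°, α=330°
  dir = (cos 330°, sin 330°) = (0.8660, -0.5000); from cell (6,5)
  next x-line at t=0.7506, next y-line at t=0.3400; Δt_x=1.1547, Δt_y=2.0000
    y: enter (6,4) at t=0.3400
    x: enter (7,4) at t=0.7506
    x: enter (8,4) at t=1.9053
    y: enter (8,3) at t=2.3400
    x: enter (9,3) at t=3.0600 ← occupied
  → r_4 = 3.0600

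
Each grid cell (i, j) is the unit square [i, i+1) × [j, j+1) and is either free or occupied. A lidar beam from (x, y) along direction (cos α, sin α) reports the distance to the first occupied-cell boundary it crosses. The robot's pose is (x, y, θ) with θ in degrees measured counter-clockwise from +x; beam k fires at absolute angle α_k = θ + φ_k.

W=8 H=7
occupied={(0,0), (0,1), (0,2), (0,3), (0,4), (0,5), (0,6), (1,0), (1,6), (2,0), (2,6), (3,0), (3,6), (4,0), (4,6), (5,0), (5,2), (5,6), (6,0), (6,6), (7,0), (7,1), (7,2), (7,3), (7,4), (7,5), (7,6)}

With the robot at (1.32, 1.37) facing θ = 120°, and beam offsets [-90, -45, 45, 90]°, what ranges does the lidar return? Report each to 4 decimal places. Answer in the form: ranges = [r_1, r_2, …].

beam 1: φ=-90°, α=30°
  direction (0.8660, 0.5000); cell (1,1); t to first gridline: x 0.7852, y 1.2600 (then +1.1547 / +2.0000)
    (2,1) via x @ 0.7852
    (2,2) via y @ 1.2600
    (3,2) via x @ 1.9399
    (4,2) via x @ 3.0946
    (4,3) via y @ 3.2600
    (5,3) via x @ 4.2493
    (5,4) via y @ 5.2600
    (6,4) via x @ 5.4040
    (7,4) via x @ 6.5587  # hit
  → r_1 = 6.5587
beam 2: φ=-45°, α=75°
  direction (0.2588, 0.9659); cell (1,1); t to first gridline: x 2.6273, y 0.6522 (then +3.8637 / +1.0353)
    (1,2) via y @ 0.6522
    (1,3) via y @ 1.6875
    (2,3) via x @ 2.6273
    (2,4) via y @ 2.7228
    (2,5) via y @ 3.7581
    (2,6) via y @ 4.7933  # hit
  → r_2 = 4.7933
beam 3: φ=45°, α=165°
  direction (-0.9659, 0.2588); cell (1,1); t to first gridline: x 0.3313, y 2.4341 (then +1.0353 / +3.8637)
    (0,1) via x @ 0.3313  # hit
  → r_3 = 0.3313
beam 4: φ=90°, α=210°
  direction (-0.8660, -0.5000); cell (1,1); t to first gridline: x 0.3695, y 0.7400 (then +1.1547 / +2.0000)
    (0,1) via x @ 0.3695  # hit
  → r_4 = 0.3695

ranges = [6.5587, 4.7933, 0.3313, 0.3695]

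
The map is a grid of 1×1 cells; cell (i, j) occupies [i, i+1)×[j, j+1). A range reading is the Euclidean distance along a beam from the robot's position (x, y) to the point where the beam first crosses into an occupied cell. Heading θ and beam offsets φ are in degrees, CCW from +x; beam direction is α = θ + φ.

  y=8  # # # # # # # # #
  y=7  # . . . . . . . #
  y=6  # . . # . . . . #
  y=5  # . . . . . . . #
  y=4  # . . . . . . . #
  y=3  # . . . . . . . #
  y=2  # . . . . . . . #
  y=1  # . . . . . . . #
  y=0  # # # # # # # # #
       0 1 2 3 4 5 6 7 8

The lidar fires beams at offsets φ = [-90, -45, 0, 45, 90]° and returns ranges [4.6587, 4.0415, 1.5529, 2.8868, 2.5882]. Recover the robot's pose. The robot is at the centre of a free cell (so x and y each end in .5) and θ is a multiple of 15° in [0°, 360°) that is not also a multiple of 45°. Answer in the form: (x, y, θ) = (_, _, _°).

(x, y, θ) = (3.5, 4.5, 105°)

Candidates: 48 free-cell centres × 16 headings = 768 poses. Raycast each; keep the one whose scan matches to 4 dp.
  (7.5, 5.5, 120°): beam 1 = 0.5774 ≠ 4.6587 ✗
  (6.5, 3.5, 15°): beam 1 = 2.5882 ≠ 4.6587 ✗
  (3.5, 3.5, 60°): beam 1 = 5.0000 ≠ 4.6587 ✗
  …
  (3.5, 4.5, 105°): r_1=4.6587, r_2=4.0415, r_3=1.5529, r_4=2.8868, r_5=2.5882 — all match ✓
No second candidate reproduces the full scan.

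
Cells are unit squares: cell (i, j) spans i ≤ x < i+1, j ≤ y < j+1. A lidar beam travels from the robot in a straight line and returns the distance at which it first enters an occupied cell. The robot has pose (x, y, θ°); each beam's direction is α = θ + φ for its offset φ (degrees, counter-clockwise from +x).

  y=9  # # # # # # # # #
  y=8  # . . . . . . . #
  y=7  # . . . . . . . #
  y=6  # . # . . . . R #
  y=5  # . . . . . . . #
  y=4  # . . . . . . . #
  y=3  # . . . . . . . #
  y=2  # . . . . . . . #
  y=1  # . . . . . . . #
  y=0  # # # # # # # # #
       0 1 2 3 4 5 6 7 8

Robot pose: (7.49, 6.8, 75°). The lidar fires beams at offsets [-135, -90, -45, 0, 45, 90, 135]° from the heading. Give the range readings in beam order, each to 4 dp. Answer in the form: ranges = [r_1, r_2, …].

ranges = [1.0200, 0.5280, 0.5889, 1.9705, 2.5403, 6.7189, 7.4940]

beam 1: φ=-135°, α=300°
  d=(0.5000,-0.8660)  start (7,6)  tX=1.0200 tY=0.9238  stride 1/|dx|=2.0000 1/|dy|=1.1547
    cross y-line → (7,5), t=0.9238
    cross x-line → (8,5), t=1.0200 (wall)
  → r_1 = 1.0200
beam 2: φ=-90°, α=345°
  d=(0.9659,-0.2588)  start (7,6)  tX=0.5280 tY=3.0910  stride 1/|dx|=1.0353 1/|dy|=3.8637
    cross x-line → (8,6), t=0.5280 (wall)
  → r_2 = 0.5280
beam 3: φ=-45°, α=30°
  d=(0.8660,0.5000)  start (7,6)  tX=0.5889 tY=0.4000  stride 1/|dx|=1.1547 1/|dy|=2.0000
    cross y-line → (7,7), t=0.4000
    cross x-line → (8,7), t=0.5889 (wall)
  → r_3 = 0.5889
beam 4: φ=0°, α=75°
  d=(0.2588,0.9659)  start (7,6)  tX=1.9705 tY=0.2071  stride 1/|dx|=3.8637 1/|dy|=1.0353
    cross y-line → (7,7), t=0.2071
    cross y-line → (7,8), t=1.2423
    cross x-line → (8,8), t=1.9705 (wall)
  → r_4 = 1.9705
beam 5: φ=45°, α=120°
  d=(-0.5000,0.8660)  start (7,6)  tX=0.9800 tY=0.2309  stride 1/|dx|=2.0000 1/|dy|=1.1547
    cross y-line → (7,7), t=0.2309
    cross x-line → (6,7), t=0.9800
    cross y-line → (6,8), t=1.3856
    cross y-line → (6,9), t=2.5403 (wall)
  → r_5 = 2.5403
beam 6: φ=90°, α=165°
  d=(-0.9659,0.2588)  start (7,6)  tX=0.5073 tY=0.7727  stride 1/|dx|=1.0353 1/|dy|=3.8637
    cross x-line → (6,6), t=0.5073
    cross y-line → (6,7), t=0.7727
    cross x-line → (5,7), t=1.5426
    cross x-line → (4,7), t=2.5778
    cross x-line → (3,7), t=3.6131
    cross y-line → (3,8), t=4.6364
    cross x-line → (2,8), t=4.6484
    cross x-line → (1,8), t=5.6837
    cross x-line → (0,8), t=6.7189 (wall)
  → r_6 = 6.7189
beam 7: φ=135°, α=210°
  d=(-0.8660,-0.5000)  start (7,6)  tX=0.5658 tY=1.6000  stride 1/|dx|=1.1547 1/|dy|=2.0000
    cross x-line → (6,6), t=0.5658
    cross y-line → (6,5), t=1.6000
    cross x-line → (5,5), t=1.7205
    cross x-line → (4,5), t=2.8752
    cross y-line → (4,4), t=3.6000
    cross x-line → (3,4), t=4.0299
    cross x-line → (2,4), t=5.1846
    cross y-line → (2,3), t=5.6000
    cross x-line → (1,3), t=6.3393
    cross x-line → (0,3), t=7.4940 (wall)
  → r_7 = 7.4940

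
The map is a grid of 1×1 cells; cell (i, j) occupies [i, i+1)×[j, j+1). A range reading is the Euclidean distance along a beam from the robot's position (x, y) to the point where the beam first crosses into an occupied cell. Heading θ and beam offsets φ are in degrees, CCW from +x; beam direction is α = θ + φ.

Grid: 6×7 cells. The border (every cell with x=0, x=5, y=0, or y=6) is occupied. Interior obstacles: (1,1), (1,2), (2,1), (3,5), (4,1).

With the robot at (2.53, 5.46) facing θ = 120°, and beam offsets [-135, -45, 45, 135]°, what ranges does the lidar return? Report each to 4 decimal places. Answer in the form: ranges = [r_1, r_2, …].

ranges = [0.4866, 0.5590, 1.5840, 2.5468]

beam 1: φ=-135°, α=345°
  dir = (cos 345°, sin 345°) = (0.9659, -0.2588); from cell (2,5)
  next x-line at t=0.4866, next y-line at t=1.7773; Δt_x=1.0353, Δt_y=3.8637
    x: enter (3,5) at t=0.4866 ← occupied
  → r_1 = 0.4866
beam 2: φ=-45°, α=75°
  dir = (cos 75°, sin 75°) = (0.2588, 0.9659); from cell (2,5)
  next x-line at t=1.8159, next y-line at t=0.5590; Δt_x=3.8637, Δt_y=1.0353
    y: enter (2,6) at t=0.5590 ← occupied
  → r_2 = 0.5590
beam 3: φ=45°, α=165°
  dir = (cos 165°, sin 165°) = (-0.9659, 0.2588); from cell (2,5)
  next x-line at t=0.5487, next y-line at t=2.0864; Δt_x=1.0353, Δt_y=3.8637
    x: enter (1,5) at t=0.5487
    x: enter (0,5) at t=1.5840 ← occupied
  → r_3 = 1.5840
beam 4: φ=135°, α=255°
  dir = (cos 255°, sin 255°) = (-0.2588, -0.9659); from cell (2,5)
  next x-line at t=2.0478, next y-line at t=0.4762; Δt_x=3.8637, Δt_y=1.0353
    y: enter (2,4) at t=0.4762
    y: enter (2,3) at t=1.5115
    x: enter (1,3) at t=2.0478
    y: enter (1,2) at t=2.5468 ← occupied
  → r_4 = 2.5468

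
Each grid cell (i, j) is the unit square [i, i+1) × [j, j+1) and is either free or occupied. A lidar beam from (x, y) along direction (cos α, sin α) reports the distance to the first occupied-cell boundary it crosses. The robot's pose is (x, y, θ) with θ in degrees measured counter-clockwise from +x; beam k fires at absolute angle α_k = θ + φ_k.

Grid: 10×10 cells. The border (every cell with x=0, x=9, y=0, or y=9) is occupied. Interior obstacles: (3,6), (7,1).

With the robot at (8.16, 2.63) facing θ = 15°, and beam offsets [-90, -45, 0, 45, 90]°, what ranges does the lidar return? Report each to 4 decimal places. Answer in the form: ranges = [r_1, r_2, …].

ranges = [1.6875, 0.9699, 0.8696, 1.6800, 6.5947]

beam 1: φ=-90°, α=285°
  dir = (cos 285°, sin 285°) = (0.2588, -0.9659); from cell (8,2)
  next x-line at t=3.2455, next y-line at t=0.6522; Δt_x=3.8637, Δt_y=1.0353
    y: enter (8,1) at t=0.6522
    y: enter (8,0) at t=1.6875 ← occupied
  → r_1 = 1.6875
beam 2: φ=-45°, α=330°
  dir = (cos 330°, sin 330°) = (0.8660, -0.5000); from cell (8,2)
  next x-line at t=0.9699, next y-line at t=1.2600; Δt_x=1.1547, Δt_y=2.0000
    x: enter (9,2) at t=0.9699 ← occupied
  → r_2 = 0.9699
beam 3: φ=0°, α=15°
  dir = (cos 15°, sin 15°) = (0.9659, 0.2588); from cell (8,2)
  next x-line at t=0.8696, next y-line at t=1.4296; Δt_x=1.0353, Δt_y=3.8637
    x: enter (9,2) at t=0.8696 ← occupied
  → r_3 = 0.8696
beam 4: φ=45°, α=60°
  dir = (cos 60°, sin 60°) = (0.5000, 0.8660); from cell (8,2)
  next x-line at t=1.6800, next y-line at t=0.4272; Δt_x=2.0000, Δt_y=1.1547
    y: enter (8,3) at t=0.4272
    y: enter (8,4) at t=1.5819
    x: enter (9,4) at t=1.6800 ← occupied
  → r_4 = 1.6800
beam 5: φ=90°, α=105°
  dir = (cos 105°, sin 105°) = (-0.2588, 0.9659); from cell (8,2)
  next x-line at t=0.6182, next y-line at t=0.3831; Δt_x=3.8637, Δt_y=1.0353
    y: enter (8,3) at t=0.3831
    x: enter (7,3) at t=0.6182
    y: enter (7,4) at t=1.4183
    y: enter (7,5) at t=2.4536
    y: enter (7,6) at t=3.4889
    x: enter (6,6) at t=4.4819
    y: enter (6,7) at t=4.5242
    y: enter (6,8) at t=5.5594
    y: enter (6,9) at t=6.5947 ← occupied
  → r_5 = 6.5947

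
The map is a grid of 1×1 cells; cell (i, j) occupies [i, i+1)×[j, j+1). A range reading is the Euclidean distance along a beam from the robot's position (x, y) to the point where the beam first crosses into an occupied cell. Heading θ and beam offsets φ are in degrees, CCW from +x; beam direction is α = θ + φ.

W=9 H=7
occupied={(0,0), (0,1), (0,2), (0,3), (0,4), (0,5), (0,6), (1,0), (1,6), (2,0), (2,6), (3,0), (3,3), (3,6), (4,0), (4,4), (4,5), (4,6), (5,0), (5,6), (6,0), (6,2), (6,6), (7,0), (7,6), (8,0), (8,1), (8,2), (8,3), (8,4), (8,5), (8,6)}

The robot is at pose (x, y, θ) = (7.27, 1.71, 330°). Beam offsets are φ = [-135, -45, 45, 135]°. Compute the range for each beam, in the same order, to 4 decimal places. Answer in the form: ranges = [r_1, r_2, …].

ranges = [2.7432, 0.7350, 0.7558, 1.0432]

beam 1: φ=-135°, α=195°
  dir = (cos 195°, sin 195°) = (-0.9659, -0.2588); from cell (7,1)
  next x-line at t=0.2795, next y-line at t=2.7432; Δt_x=1.0353, Δt_y=3.8637
    x: enter (6,1) at t=0.2795
    x: enter (5,1) at t=1.3148
    x: enter (4,1) at t=2.3501
    y: enter (4,0) at t=2.7432 ← occupied
  → r_1 = 2.7432
beam 2: φ=-45°, α=285°
  dir = (cos 285°, sin 285°) = (0.2588, -0.9659); from cell (7,1)
  next x-line at t=2.8205, next y-line at t=0.7350; Δt_x=3.8637, Δt_y=1.0353
    y: enter (7,0) at t=0.7350 ← occupied
  → r_2 = 0.7350
beam 3: φ=45°, α=15°
  dir = (cos 15°, sin 15°) = (0.9659, 0.2588); from cell (7,1)
  next x-line at t=0.7558, next y-line at t=1.1205; Δt_x=1.0353, Δt_y=3.8637
    x: enter (8,1) at t=0.7558 ← occupied
  → r_3 = 0.7558
beam 4: φ=135°, α=105°
  dir = (cos 105°, sin 105°) = (-0.2588, 0.9659); from cell (7,1)
  next x-line at t=1.0432, next y-line at t=0.3002; Δt_x=3.8637, Δt_y=1.0353
    y: enter (7,2) at t=0.3002
    x: enter (6,2) at t=1.0432 ← occupied
  → r_4 = 1.0432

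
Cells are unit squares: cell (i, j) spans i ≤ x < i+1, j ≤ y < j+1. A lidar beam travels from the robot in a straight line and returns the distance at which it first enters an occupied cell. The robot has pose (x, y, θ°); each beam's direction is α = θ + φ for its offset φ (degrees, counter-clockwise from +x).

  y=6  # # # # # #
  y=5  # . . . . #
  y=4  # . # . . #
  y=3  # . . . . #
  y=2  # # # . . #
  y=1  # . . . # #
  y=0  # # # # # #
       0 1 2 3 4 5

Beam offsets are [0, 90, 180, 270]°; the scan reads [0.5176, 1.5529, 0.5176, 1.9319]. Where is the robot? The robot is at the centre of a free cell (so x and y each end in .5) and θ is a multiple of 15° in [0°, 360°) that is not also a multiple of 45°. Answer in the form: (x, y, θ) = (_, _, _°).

Candidates: 16 free-cell centres × 16 headings = 256 poses. Raycast each; keep the one whose scan matches to 4 dp.
  (4.5, 2.5, 30°): beam 1 = 0.5774 ≠ 0.5176 ✗
  (3.5, 5.5, 210°): beam 1 = 1.0000 ≠ 0.5176 ✗
  (3.5, 1.5, 300°): beam 1 = 0.5774 ≠ 0.5176 ✗
  (3.5, 4.5, 300°): beam 1 = 2.8868 ≠ 0.5176 ✗
  …
  (2.5, 5.5, 105°): r_1=0.5176, r_2=1.5529, r_3=0.5176, r_4=1.9319 — all match ✓
Unique over the lattice → pose = (2.5, 5.5, 105°).

(x, y, θ) = (2.5, 5.5, 105°)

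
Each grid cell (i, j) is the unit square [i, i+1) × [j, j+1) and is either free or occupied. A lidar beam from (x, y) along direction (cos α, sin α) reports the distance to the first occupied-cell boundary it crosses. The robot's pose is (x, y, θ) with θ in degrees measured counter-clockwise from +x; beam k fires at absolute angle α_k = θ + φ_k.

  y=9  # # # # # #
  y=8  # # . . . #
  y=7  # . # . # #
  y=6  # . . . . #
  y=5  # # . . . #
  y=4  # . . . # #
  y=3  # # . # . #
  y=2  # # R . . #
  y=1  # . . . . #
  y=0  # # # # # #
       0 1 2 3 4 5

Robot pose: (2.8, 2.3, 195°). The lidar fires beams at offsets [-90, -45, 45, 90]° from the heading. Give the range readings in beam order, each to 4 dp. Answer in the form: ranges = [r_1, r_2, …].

ranges = [3.0910, 0.9238, 1.5011, 1.3459]

beam 1: φ=-90°, α=105°
  cosα=-0.2588 sinα=0.9659 | (2,2) | tMaxX 3.0910 tMaxY 0.7247 | tΔX 3.8637 tΔY 1.0353
    t=0.7247 [y] (2,3)
    t=1.7600 [y] (2,4)
    t=2.7952 [y] (2,5)
    t=3.0910 [x] (1,5) — stop
  → r_1 = 3.0910
beam 2: φ=-45°, α=150°
  cosα=-0.8660 sinα=0.5000 | (2,2) | tMaxX 0.9238 tMaxY 1.4000 | tΔX 1.1547 tΔY 2.0000
    t=0.9238 [x] (1,2) — stop
  → r_2 = 0.9238
beam 3: φ=45°, α=240°
  cosα=-0.5000 sinα=-0.8660 | (2,2) | tMaxX 1.6000 tMaxY 0.3464 | tΔX 2.0000 tΔY 1.1547
    t=0.3464 [y] (2,1)
    t=1.5011 [y] (2,0) — stop
  → r_3 = 1.5011
beam 4: φ=90°, α=285°
  cosα=0.2588 sinα=-0.9659 | (2,2) | tMaxX 0.7727 tMaxY 0.3106 | tΔX 3.8637 tΔY 1.0353
    t=0.3106 [y] (2,1)
    t=0.7727 [x] (3,1)
    t=1.3459 [y] (3,0) — stop
  → r_4 = 1.3459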